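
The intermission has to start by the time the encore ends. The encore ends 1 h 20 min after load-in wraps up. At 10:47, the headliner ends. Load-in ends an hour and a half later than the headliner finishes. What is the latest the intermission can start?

Load-in ends at 10:47 + 90 min = 12:17.
The encore ends at 12:17 + 80 min = 13:37.
The intermission is bounded by the encore, so the latest it can start is 13:37.

13:37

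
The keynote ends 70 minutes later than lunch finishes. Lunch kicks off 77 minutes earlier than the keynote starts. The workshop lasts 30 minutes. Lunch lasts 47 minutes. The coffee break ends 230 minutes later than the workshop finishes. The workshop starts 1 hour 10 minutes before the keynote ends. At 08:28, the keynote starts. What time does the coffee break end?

Lunch starts at 08:28 − 77 min = 07:11.
Lunch ends at 07:11 + 47 min = 07:58.
The keynote ends at 07:58 + 70 min = 09:08.
The workshop starts at 09:08 − 70 min = 07:58.
The workshop ends at 07:58 + 30 min = 08:28.
The coffee break ends at 08:28 + 230 min = 12:18.

12:18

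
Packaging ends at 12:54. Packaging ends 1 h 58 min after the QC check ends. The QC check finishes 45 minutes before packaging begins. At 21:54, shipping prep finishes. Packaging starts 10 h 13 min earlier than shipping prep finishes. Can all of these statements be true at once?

Packaging starts at 21:54 − 613 min = 11:41.
The QC check ends at 11:41 − 45 min = 10:56.
Packaging ends at 10:56 + 118 min = 12:54.
That matches the stated 12:54, so the schedule is consistent.

Yes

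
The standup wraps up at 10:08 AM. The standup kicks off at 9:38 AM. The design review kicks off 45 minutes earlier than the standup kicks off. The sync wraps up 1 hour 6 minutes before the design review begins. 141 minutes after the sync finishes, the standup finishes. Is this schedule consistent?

Yes

The design review starts at 9:38 AM − 45 min = 8:53 AM.
The sync ends at 8:53 AM − 66 min = 7:47 AM.
The standup ends at 7:47 AM + 141 min = 10:08 AM.
That matches the stated 10:08 AM, so the schedule is consistent.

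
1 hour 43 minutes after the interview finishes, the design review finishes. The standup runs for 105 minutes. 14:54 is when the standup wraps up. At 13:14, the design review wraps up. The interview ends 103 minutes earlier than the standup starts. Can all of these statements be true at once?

No

The standup starts at 14:54 − 105 min = 13:09.
The interview ends at 13:09 − 103 min = 11:26.
The design review ends at 11:26 + 103 min = 13:09.
But the design review is also said to end at 13:14 — a 5-minute conflict.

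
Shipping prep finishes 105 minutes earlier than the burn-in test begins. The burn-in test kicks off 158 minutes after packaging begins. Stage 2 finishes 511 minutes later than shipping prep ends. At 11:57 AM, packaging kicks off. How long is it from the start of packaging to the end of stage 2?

The burn-in test starts at 11:57 AM + 158 min = 2:35 PM.
Shipping prep ends at 2:35 PM − 105 min = 12:50 PM.
Stage 2 ends at 12:50 PM + 511 min = 9:21 PM.
From 11:57 AM to 9:21 PM is 564 minutes.

564 minutes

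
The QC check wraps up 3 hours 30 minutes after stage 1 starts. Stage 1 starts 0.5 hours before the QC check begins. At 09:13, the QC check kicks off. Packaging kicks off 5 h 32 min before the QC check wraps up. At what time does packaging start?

Stage 1 starts at 09:13 − 30 min = 08:43.
The QC check ends at 08:43 + 210 min = 12:13.
Packaging starts at 12:13 − 332 min = 06:41.

06:41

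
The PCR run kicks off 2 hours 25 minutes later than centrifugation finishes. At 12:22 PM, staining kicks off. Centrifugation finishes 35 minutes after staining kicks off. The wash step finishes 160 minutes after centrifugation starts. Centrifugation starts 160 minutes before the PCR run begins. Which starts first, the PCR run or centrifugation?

Centrifugation ends at 12:22 PM + 35 min = 12:57 PM.
The PCR run starts at 12:57 PM + 145 min = 3:22 PM.
Centrifugation starts at 3:22 PM − 160 min = 12:42 PM.
The PCR run starts at 3:22 PM and centrifugation starts at 12:42 PM, so centrifugation is first.

centrifugation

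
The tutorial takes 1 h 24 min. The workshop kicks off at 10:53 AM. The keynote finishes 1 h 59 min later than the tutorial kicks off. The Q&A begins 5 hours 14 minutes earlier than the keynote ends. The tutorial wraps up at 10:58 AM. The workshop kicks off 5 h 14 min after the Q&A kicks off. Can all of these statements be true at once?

The tutorial starts at 10:58 AM − 84 min = 9:34 AM.
The keynote ends at 9:34 AM + 119 min = 11:33 AM.
The Q&A starts at 11:33 AM − 314 min = 6:19 AM.
The workshop starts at 6:19 AM + 314 min = 11:33 AM.
But the workshop is also said to start at 10:53 AM — a 40-minute conflict.

No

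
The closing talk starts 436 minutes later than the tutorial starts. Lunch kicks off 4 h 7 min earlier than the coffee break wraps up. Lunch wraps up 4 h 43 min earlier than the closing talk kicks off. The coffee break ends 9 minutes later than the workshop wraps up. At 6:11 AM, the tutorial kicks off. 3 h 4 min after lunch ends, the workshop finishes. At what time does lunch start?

7:50 AM

The closing talk starts at 6:11 AM + 436 min = 1:27 PM.
Lunch ends at 1:27 PM − 283 min = 8:44 AM.
The workshop ends at 8:44 AM + 184 min = 11:48 AM.
The coffee break ends at 11:48 AM + 9 min = 11:57 AM.
Lunch starts at 11:57 AM − 247 min = 7:50 AM.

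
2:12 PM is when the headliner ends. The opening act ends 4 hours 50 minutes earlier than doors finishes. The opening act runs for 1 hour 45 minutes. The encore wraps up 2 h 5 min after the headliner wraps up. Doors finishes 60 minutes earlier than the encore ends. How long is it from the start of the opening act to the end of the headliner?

5 h 30 min

The encore ends at 2:12 PM + 125 min = 4:17 PM.
Doors ends at 4:17 PM − 60 min = 3:17 PM.
The opening act ends at 3:17 PM − 290 min = 10:27 AM.
The opening act starts at 10:27 AM − 105 min = 8:42 AM.
From 8:42 AM to 2:12 PM is 5 h 30 min.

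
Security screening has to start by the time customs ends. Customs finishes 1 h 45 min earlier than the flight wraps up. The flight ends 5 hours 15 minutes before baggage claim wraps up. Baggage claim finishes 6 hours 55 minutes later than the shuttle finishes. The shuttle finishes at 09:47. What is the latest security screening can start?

09:42

Baggage claim ends at 09:47 + 415 min = 16:42.
The flight ends at 16:42 − 315 min = 11:27.
Customs ends at 11:27 − 105 min = 09:42.
Security screening is bounded by customs, so the latest it can start is 09:42.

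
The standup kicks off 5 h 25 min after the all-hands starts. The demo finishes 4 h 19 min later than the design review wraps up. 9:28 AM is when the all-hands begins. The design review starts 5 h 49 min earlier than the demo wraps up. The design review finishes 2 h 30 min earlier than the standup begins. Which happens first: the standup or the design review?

the design review

The standup starts at 9:28 AM + 325 min = 2:53 PM.
The design review ends at 2:53 PM − 150 min = 12:23 PM.
The demo ends at 12:23 PM + 259 min = 4:42 PM.
The design review starts at 4:42 PM − 349 min = 10:53 AM.
The standup starts at 2:53 PM and the design review starts at 10:53 AM, so the design review is first.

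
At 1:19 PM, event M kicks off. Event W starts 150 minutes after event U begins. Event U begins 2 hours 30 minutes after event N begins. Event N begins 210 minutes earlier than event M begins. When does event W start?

2:49 PM

Event N starts at 1:19 PM − 210 min = 9:49 AM.
Event U starts at 9:49 AM + 150 min = 12:19 PM.
Event W starts at 12:19 PM + 150 min = 2:49 PM.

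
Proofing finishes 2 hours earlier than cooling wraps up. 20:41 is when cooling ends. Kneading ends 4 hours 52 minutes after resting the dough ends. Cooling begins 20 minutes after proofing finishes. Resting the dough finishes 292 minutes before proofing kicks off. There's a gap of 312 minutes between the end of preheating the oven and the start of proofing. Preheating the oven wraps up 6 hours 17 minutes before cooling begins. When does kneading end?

Proofing ends at 20:41 − 120 min = 18:41.
Cooling starts at 18:41 + 20 min = 19:01.
Preheating the oven ends at 19:01 − 377 min = 12:44.
Proofing starts at 12:44 + 312 min = 17:56.
Resting the dough ends at 17:56 − 292 min = 13:04.
Kneading ends at 13:04 + 292 min = 17:56.

17:56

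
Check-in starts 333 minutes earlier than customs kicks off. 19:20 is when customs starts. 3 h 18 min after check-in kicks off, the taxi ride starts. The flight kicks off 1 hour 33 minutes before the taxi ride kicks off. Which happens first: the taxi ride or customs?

Check-in starts at 19:20 − 333 min = 13:47.
The taxi ride starts at 13:47 + 198 min = 17:05.
The taxi ride starts at 17:05 and customs starts at 19:20, so the taxi ride is first.

the taxi ride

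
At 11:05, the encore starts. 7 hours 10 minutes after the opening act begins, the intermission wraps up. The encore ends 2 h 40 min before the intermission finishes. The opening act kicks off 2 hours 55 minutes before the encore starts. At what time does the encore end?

The opening act starts at 11:05 − 175 min = 08:10.
The intermission ends at 08:10 + 430 min = 15:20.
The encore ends at 15:20 − 160 min = 12:40.

12:40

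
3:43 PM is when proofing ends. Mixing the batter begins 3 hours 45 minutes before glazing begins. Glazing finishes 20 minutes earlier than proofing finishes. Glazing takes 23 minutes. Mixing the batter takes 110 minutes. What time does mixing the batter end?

1:05 PM

Glazing ends at 3:43 PM − 20 min = 3:23 PM.
Glazing starts at 3:23 PM − 23 min = 3:00 PM.
Mixing the batter starts at 3:00 PM − 225 min = 11:15 AM.
Mixing the batter ends at 11:15 AM + 110 min = 1:05 PM.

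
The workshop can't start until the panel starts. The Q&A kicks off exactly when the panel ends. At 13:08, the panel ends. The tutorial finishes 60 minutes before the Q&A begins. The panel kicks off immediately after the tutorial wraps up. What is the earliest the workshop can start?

12:08

The Q&A starts at 13:08.
The tutorial ends at 13:08 − 60 min = 12:08.
So the panel starts at 12:08.
The workshop is bounded by the panel, so the earliest it can start is 12:08.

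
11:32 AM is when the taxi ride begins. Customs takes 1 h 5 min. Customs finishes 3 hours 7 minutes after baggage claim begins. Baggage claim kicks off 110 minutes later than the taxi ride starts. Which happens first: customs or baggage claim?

baggage claim

Baggage claim starts at 11:32 AM + 110 min = 1:22 PM.
Customs ends at 1:22 PM + 187 min = 4:29 PM.
Customs starts at 4:29 PM − 65 min = 3:24 PM.
Customs starts at 3:24 PM and baggage claim starts at 1:22 PM, so baggage claim is first.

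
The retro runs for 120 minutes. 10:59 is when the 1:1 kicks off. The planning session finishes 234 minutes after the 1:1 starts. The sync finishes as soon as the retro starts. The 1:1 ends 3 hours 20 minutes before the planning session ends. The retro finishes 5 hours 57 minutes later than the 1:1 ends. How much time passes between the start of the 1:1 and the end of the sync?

271 minutes

The planning session ends at 10:59 + 234 min = 14:53.
The 1:1 ends at 14:53 − 200 min = 11:33.
The retro ends at 11:33 + 357 min = 17:30.
The retro starts at 17:30 − 120 min = 15:30.
So the sync ends at 15:30.
From 10:59 to 15:30 is 271 minutes.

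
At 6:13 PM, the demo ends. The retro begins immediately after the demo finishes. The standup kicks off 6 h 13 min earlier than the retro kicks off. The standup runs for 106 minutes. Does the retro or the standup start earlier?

the standup

The retro starts at 6:13 PM.
The standup starts at 6:13 PM − 373 min = 12:00 PM.
The retro starts at 6:13 PM and the standup starts at 12:00 PM, so the standup is first.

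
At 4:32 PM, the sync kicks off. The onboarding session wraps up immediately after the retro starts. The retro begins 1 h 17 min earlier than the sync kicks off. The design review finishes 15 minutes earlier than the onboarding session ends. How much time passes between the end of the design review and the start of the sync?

The retro starts at 4:32 PM − 77 min = 3:15 PM.
So the onboarding session ends at 3:15 PM.
The design review ends at 3:15 PM − 15 min = 3:00 PM.
From 3:00 PM to 4:32 PM is 1 hour 32 minutes.

1 hour 32 minutes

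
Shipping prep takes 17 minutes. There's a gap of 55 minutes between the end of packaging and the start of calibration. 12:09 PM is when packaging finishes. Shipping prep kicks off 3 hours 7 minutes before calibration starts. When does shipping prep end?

10:14 AM

Calibration starts at 12:09 PM + 55 min = 1:04 PM.
Shipping prep starts at 1:04 PM − 187 min = 9:57 AM.
Shipping prep ends at 9:57 AM + 17 min = 10:14 AM.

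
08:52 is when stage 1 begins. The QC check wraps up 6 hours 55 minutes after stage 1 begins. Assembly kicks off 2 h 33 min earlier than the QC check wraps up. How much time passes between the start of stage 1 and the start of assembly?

4 h 22 min

The QC check ends at 08:52 + 415 min = 15:47.
Assembly starts at 15:47 − 153 min = 13:14.
From 08:52 to 13:14 is 4 h 22 min.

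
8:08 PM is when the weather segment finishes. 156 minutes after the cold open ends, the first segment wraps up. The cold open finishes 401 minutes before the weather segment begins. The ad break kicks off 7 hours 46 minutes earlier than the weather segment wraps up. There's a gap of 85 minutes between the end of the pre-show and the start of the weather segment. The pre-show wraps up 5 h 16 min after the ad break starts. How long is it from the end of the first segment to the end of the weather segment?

The ad break starts at 8:08 PM − 466 min = 12:22 PM.
The pre-show ends at 12:22 PM + 316 min = 5:38 PM.
The weather segment starts at 5:38 PM + 85 min = 7:03 PM.
The cold open ends at 7:03 PM − 401 min = 12:22 PM.
The first segment ends at 12:22 PM + 156 min = 2:58 PM.
From 2:58 PM to 8:08 PM is 310 minutes.

310 minutes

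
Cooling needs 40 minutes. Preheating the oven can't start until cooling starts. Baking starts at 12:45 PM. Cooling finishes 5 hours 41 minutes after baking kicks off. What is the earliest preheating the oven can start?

Cooling ends at 12:45 PM + 341 min = 6:26 PM.
Cooling starts at 6:26 PM − 40 min = 5:46 PM.
Preheating the oven is bounded by cooling, so the earliest it can start is 5:46 PM.

5:46 PM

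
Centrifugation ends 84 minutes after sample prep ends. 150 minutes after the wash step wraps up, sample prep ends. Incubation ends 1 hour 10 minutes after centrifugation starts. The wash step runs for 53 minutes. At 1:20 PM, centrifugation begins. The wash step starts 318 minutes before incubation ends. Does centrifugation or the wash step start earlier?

the wash step

Incubation ends at 1:20 PM + 70 min = 2:30 PM.
The wash step starts at 2:30 PM − 318 min = 9:12 AM.
Centrifugation starts at 1:20 PM and the wash step starts at 9:12 AM, so the wash step is first.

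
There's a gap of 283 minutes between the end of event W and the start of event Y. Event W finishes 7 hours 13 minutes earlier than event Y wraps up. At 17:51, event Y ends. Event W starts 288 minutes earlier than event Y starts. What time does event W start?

10:33

Event W ends at 17:51 − 433 min = 10:38.
Event Y starts at 10:38 + 283 min = 15:21.
Event W starts at 15:21 − 288 min = 10:33.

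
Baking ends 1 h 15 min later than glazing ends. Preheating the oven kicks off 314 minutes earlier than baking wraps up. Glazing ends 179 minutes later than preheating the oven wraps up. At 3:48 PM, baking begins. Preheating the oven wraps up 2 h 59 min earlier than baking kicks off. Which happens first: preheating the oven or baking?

preheating the oven

Preheating the oven ends at 3:48 PM − 179 min = 12:49 PM.
Glazing ends at 12:49 PM + 179 min = 3:48 PM.
Baking ends at 3:48 PM + 75 min = 5:03 PM.
Preheating the oven starts at 5:03 PM − 314 min = 11:49 AM.
Preheating the oven starts at 11:49 AM and baking starts at 3:48 PM, so preheating the oven is first.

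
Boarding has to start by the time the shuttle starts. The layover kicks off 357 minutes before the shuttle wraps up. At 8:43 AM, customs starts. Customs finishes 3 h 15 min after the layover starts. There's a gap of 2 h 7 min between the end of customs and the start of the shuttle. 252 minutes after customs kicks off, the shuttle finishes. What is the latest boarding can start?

The shuttle ends at 8:43 AM + 252 min = 12:55 PM.
The layover starts at 12:55 PM − 357 min = 6:58 AM.
Customs ends at 6:58 AM + 195 min = 10:13 AM.
The shuttle starts at 10:13 AM + 127 min = 12:20 PM.
Boarding is bounded by the shuttle, so the latest it can start is 12:20 PM.

12:20 PM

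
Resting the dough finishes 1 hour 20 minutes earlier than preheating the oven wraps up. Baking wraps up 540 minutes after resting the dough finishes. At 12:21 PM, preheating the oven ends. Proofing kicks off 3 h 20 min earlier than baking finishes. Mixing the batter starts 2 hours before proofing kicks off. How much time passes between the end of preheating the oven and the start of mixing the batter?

Resting the dough ends at 12:21 PM − 80 min = 11:01 AM.
Baking ends at 11:01 AM + 540 min = 8:01 PM.
Proofing starts at 8:01 PM − 200 min = 4:41 PM.
Mixing the batter starts at 4:41 PM − 120 min = 2:41 PM.
From 12:21 PM to 2:41 PM is 2 hours 20 minutes.

2 hours 20 minutes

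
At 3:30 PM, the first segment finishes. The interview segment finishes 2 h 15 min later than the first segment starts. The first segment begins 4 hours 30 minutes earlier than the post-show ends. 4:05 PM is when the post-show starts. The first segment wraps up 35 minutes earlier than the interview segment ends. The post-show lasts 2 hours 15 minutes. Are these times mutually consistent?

Yes

The post-show ends at 4:05 PM + 135 min = 6:20 PM.
The first segment starts at 6:20 PM − 270 min = 1:50 PM.
The interview segment ends at 1:50 PM + 135 min = 4:05 PM.
The first segment ends at 4:05 PM − 35 min = 3:30 PM.
That matches the stated 3:30 PM, so the schedule is consistent.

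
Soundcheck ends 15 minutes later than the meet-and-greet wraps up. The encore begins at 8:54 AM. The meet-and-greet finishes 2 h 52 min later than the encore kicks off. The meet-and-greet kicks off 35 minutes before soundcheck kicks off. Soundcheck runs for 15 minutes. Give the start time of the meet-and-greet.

11:11 AM

The meet-and-greet ends at 8:54 AM + 172 min = 11:46 AM.
Soundcheck ends at 11:46 AM + 15 min = 12:01 PM.
Soundcheck starts at 12:01 PM − 15 min = 11:46 AM.
The meet-and-greet starts at 11:46 AM − 35 min = 11:11 AM.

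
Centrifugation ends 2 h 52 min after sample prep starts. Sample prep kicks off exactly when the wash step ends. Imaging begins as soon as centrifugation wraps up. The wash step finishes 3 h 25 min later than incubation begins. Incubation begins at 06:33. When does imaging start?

12:50

The wash step ends at 06:33 + 205 min = 09:58.
So sample prep starts at 09:58.
Centrifugation ends at 09:58 + 172 min = 12:50.
So imaging starts at 12:50.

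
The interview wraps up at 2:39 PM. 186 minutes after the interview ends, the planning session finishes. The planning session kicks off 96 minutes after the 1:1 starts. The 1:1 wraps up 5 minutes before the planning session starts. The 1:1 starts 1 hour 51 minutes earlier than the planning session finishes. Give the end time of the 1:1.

The planning session ends at 2:39 PM + 186 min = 5:45 PM.
The 1:1 starts at 5:45 PM − 111 min = 3:54 PM.
The planning session starts at 3:54 PM + 96 min = 5:30 PM.
The 1:1 ends at 5:30 PM − 5 min = 5:25 PM.

5:25 PM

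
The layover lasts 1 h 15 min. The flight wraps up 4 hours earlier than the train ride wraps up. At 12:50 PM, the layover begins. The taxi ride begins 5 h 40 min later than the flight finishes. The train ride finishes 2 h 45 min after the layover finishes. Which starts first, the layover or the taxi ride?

the layover

The layover ends at 12:50 PM + 75 min = 2:05 PM.
The train ride ends at 2:05 PM + 165 min = 4:50 PM.
The flight ends at 4:50 PM − 240 min = 12:50 PM.
The taxi ride starts at 12:50 PM + 340 min = 6:30 PM.
The layover starts at 12:50 PM and the taxi ride starts at 6:30 PM, so the layover is first.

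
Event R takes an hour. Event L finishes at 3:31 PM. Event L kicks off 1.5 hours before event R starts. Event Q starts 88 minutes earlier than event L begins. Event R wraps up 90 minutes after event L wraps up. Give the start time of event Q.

Event R ends at 3:31 PM + 90 min = 5:01 PM.
Event R starts at 5:01 PM − 60 min = 4:01 PM.
Event L starts at 4:01 PM − 90 min = 2:31 PM.
Event Q starts at 2:31 PM − 88 min = 1:03 PM.

1:03 PM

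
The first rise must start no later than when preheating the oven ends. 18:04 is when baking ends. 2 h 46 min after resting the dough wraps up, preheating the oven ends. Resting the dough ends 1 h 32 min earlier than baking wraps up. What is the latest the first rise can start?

19:18

Resting the dough ends at 18:04 − 92 min = 16:32.
Preheating the oven ends at 16:32 + 166 min = 19:18.
The first rise is bounded by preheating the oven, so the latest it can start is 19:18.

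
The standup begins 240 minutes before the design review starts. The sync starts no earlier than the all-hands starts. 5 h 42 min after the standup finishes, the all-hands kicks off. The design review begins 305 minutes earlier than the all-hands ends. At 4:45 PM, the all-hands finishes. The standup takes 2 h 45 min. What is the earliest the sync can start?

The design review starts at 4:45 PM − 305 min = 11:40 AM.
The standup starts at 11:40 AM − 240 min = 7:40 AM.
The standup ends at 7:40 AM + 165 min = 10:25 AM.
The all-hands starts at 10:25 AM + 342 min = 4:07 PM.
The sync is bounded by the all-hands, so the earliest it can start is 4:07 PM.

4:07 PM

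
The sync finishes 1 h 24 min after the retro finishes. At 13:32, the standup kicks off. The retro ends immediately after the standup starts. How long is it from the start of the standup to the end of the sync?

The retro ends at 13:32.
The sync ends at 13:32 + 84 min = 14:56.
From 13:32 to 14:56 is 84 minutes.

84 minutes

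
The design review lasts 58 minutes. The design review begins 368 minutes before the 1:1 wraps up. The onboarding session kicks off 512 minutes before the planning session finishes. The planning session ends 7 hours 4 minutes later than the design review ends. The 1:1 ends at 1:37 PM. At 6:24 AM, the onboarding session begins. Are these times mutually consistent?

The design review starts at 1:37 PM − 368 min = 7:29 AM.
The design review ends at 7:29 AM + 58 min = 8:27 AM.
The planning session ends at 8:27 AM + 424 min = 3:31 PM.
The onboarding session starts at 3:31 PM − 512 min = 6:59 AM.
But the onboarding session is also said to start at 6:24 AM — a 35-minute conflict.

No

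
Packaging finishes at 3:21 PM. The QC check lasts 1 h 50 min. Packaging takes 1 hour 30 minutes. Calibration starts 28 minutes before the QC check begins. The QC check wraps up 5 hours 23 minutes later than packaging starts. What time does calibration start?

Packaging starts at 3:21 PM − 90 min = 1:51 PM.
The QC check ends at 1:51 PM + 323 min = 7:14 PM.
The QC check starts at 7:14 PM − 110 min = 5:24 PM.
Calibration starts at 5:24 PM − 28 min = 4:56 PM.

4:56 PM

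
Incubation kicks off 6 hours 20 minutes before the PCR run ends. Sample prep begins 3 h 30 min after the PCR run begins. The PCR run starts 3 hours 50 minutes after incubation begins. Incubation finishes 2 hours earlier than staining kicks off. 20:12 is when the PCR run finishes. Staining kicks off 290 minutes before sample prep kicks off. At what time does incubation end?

14:22

Incubation starts at 20:12 − 380 min = 13:52.
The PCR run starts at 13:52 + 230 min = 17:42.
Sample prep starts at 17:42 + 210 min = 21:12.
Staining starts at 21:12 − 290 min = 16:22.
Incubation ends at 16:22 − 120 min = 14:22.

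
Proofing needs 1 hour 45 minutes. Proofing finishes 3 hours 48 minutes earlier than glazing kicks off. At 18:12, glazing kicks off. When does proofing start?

12:39

Proofing ends at 18:12 − 228 min = 14:24.
Proofing starts at 14:24 − 105 min = 12:39.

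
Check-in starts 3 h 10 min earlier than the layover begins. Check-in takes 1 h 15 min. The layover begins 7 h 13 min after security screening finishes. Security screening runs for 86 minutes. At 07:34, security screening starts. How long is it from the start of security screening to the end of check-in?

404 minutes

Security screening ends at 07:34 + 86 min = 09:00.
The layover starts at 09:00 + 433 min = 16:13.
Check-in starts at 16:13 − 190 min = 13:03.
Check-in ends at 13:03 + 75 min = 14:18.
From 07:34 to 14:18 is 404 minutes.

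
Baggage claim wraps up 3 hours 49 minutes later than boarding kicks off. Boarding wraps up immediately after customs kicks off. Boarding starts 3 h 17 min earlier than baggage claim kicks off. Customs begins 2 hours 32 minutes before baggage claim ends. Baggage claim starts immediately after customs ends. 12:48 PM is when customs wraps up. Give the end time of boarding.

10:48 AM

Baggage claim starts at 12:48 PM.
Boarding starts at 12:48 PM − 197 min = 9:31 AM.
Baggage claim ends at 9:31 AM + 229 min = 1:20 PM.
Customs starts at 1:20 PM − 152 min = 10:48 AM.
So boarding ends at 10:48 AM.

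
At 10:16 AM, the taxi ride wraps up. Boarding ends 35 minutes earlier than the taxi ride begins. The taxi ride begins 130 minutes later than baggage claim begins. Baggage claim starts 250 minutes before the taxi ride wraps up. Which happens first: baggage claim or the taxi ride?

Baggage claim starts at 10:16 AM − 250 min = 6:06 AM.
The taxi ride starts at 6:06 AM + 130 min = 8:16 AM.
Baggage claim starts at 6:06 AM and the taxi ride starts at 8:16 AM, so baggage claim is first.

baggage claim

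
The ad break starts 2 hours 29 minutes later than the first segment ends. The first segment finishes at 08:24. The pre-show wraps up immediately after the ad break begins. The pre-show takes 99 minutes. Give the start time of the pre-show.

The ad break starts at 08:24 + 149 min = 10:53.
So the pre-show ends at 10:53.
The pre-show starts at 10:53 − 99 min = 09:14.

09:14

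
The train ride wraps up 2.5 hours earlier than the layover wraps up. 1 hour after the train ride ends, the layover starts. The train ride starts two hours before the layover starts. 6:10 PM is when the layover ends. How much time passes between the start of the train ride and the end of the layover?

The train ride ends at 6:10 PM − 150 min = 3:40 PM.
The layover starts at 3:40 PM + 60 min = 4:40 PM.
The train ride starts at 4:40 PM − 120 min = 2:40 PM.
From 2:40 PM to 6:10 PM is 3 h 30 min.

3 h 30 min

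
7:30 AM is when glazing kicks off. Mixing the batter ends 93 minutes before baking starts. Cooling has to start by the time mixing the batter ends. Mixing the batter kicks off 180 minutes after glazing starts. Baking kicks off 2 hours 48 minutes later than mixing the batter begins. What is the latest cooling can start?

Mixing the batter starts at 7:30 AM + 180 min = 10:30 AM.
Baking starts at 10:30 AM + 168 min = 1:18 PM.
Mixing the batter ends at 1:18 PM − 93 min = 11:45 AM.
Cooling is bounded by mixing the batter, so the latest it can start is 11:45 AM.

11:45 AM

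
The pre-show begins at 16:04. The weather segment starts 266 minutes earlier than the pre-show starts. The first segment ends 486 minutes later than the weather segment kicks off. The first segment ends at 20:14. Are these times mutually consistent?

The weather segment starts at 16:04 − 266 min = 11:38.
The first segment ends at 11:38 + 486 min = 19:44.
But the first segment is also said to end at 20:14 — a 30-minute conflict.

No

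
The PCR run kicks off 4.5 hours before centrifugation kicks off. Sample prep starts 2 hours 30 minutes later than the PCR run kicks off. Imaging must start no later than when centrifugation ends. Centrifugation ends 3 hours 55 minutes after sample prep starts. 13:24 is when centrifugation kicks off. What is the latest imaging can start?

The PCR run starts at 13:24 − 270 min = 08:54.
Sample prep starts at 08:54 + 150 min = 11:24.
Centrifugation ends at 11:24 + 235 min = 15:19.
Imaging is bounded by centrifugation, so the latest it can start is 15:19.

15:19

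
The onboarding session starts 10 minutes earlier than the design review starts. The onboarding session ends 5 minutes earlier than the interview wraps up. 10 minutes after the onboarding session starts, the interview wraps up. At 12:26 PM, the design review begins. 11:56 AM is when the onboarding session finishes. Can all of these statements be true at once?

No

The onboarding session starts at 12:26 PM − 10 min = 12:16 PM.
The interview ends at 12:16 PM + 10 min = 12:26 PM.
The onboarding session ends at 12:26 PM − 5 min = 12:21 PM.
But the onboarding session is also said to end at 11:56 AM — a 25-minute conflict.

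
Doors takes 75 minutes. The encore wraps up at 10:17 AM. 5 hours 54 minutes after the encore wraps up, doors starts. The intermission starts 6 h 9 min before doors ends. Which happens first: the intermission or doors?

Doors starts at 10:17 AM + 354 min = 4:11 PM.
Doors ends at 4:11 PM + 75 min = 5:26 PM.
The intermission starts at 5:26 PM − 369 min = 11:17 AM.
The intermission starts at 11:17 AM and doors starts at 4:11 PM, so the intermission is first.

the intermission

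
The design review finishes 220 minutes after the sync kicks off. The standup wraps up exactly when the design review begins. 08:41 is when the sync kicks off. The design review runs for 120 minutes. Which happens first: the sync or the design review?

The design review ends at 08:41 + 220 min = 12:21.
The design review starts at 12:21 − 120 min = 10:21.
The sync starts at 08:41 and the design review starts at 10:21, so the sync is first.

the sync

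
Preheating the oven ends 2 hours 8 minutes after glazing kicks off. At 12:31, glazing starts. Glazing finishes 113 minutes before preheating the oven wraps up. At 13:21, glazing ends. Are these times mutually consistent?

Preheating the oven ends at 12:31 + 128 min = 14:39.
Glazing ends at 14:39 − 113 min = 12:46.
But glazing is also said to end at 13:21 — a 35-minute conflict.

No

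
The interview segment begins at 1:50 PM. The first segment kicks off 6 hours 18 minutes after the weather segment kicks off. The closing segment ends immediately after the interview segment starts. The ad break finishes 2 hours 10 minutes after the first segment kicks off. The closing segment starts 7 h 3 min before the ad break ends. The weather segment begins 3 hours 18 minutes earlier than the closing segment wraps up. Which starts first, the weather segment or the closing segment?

The closing segment ends at 1:50 PM.
The weather segment starts at 1:50 PM − 198 min = 10:32 AM.
The first segment starts at 10:32 AM + 378 min = 4:50 PM.
The ad break ends at 4:50 PM + 130 min = 7:00 PM.
The closing segment starts at 7:00 PM − 423 min = 11:57 AM.
The weather segment starts at 10:32 AM and the closing segment starts at 11:57 AM, so the weather segment is first.

the weather segment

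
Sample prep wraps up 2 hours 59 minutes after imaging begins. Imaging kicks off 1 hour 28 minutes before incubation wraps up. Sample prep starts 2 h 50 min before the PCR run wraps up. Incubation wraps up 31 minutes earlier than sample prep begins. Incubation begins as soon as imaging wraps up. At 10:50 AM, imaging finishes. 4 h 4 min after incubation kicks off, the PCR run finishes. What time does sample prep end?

Incubation starts at 10:50 AM.
The PCR run ends at 10:50 AM + 244 min = 2:54 PM.
Sample prep starts at 2:54 PM − 170 min = 12:04 PM.
Incubation ends at 12:04 PM − 31 min = 11:33 AM.
Imaging starts at 11:33 AM − 88 min = 10:05 AM.
Sample prep ends at 10:05 AM + 179 min = 1:04 PM.

1:04 PM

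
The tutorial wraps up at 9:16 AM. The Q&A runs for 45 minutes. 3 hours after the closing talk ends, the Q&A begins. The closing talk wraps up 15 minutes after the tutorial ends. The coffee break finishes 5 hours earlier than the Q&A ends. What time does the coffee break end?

The closing talk ends at 9:16 AM + 15 min = 9:31 AM.
The Q&A starts at 9:31 AM + 180 min = 12:31 PM.
The Q&A ends at 12:31 PM + 45 min = 1:16 PM.
The coffee break ends at 1:16 PM − 300 min = 8:16 AM.

8:16 AM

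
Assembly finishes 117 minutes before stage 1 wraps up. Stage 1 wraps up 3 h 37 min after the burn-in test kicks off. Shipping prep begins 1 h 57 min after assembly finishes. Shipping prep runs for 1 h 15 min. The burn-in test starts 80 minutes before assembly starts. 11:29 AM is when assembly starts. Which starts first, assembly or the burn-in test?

the burn-in test

The burn-in test starts at 11:29 AM − 80 min = 10:09 AM.
Assembly starts at 11:29 AM and the burn-in test starts at 10:09 AM, so the burn-in test is first.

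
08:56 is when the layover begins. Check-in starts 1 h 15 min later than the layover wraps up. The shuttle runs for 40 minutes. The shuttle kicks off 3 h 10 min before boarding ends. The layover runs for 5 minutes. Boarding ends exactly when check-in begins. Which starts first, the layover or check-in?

The layover ends at 08:56 + 5 min = 09:01.
Check-in starts at 09:01 + 75 min = 10:16.
The layover starts at 08:56 and check-in starts at 10:16, so the layover is first.

the layover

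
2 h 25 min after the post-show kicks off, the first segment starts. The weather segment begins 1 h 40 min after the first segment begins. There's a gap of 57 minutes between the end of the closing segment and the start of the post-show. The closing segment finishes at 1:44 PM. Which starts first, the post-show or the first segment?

the post-show

The post-show starts at 1:44 PM + 57 min = 2:41 PM.
The first segment starts at 2:41 PM + 145 min = 5:06 PM.
The post-show starts at 2:41 PM and the first segment starts at 5:06 PM, so the post-show is first.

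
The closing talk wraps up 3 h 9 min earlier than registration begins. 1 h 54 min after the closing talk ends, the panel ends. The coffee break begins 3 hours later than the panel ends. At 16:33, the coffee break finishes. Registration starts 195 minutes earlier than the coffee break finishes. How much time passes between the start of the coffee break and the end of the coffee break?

an hour and a half

Registration starts at 16:33 − 195 min = 13:18.
The closing talk ends at 13:18 − 189 min = 10:09.
The panel ends at 10:09 + 114 min = 12:03.
The coffee break starts at 12:03 + 180 min = 15:03.
From 15:03 to 16:33 is an hour and a half.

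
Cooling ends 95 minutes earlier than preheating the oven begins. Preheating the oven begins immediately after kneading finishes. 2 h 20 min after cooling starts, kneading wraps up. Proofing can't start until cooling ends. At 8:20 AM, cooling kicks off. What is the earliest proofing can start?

Kneading ends at 8:20 AM + 140 min = 10:40 AM.
So preheating the oven starts at 10:40 AM.
Cooling ends at 10:40 AM − 95 min = 9:05 AM.
Proofing is bounded by cooling, so the earliest it can start is 9:05 AM.

9:05 AM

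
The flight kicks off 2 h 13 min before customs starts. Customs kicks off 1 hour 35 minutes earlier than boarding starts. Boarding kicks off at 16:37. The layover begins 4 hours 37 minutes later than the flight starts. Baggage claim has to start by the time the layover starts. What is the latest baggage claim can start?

Customs starts at 16:37 − 95 min = 15:02.
The flight starts at 15:02 − 133 min = 12:49.
The layover starts at 12:49 + 277 min = 17:26.
Baggage claim is bounded by the layover, so the latest it can start is 17:26.

17:26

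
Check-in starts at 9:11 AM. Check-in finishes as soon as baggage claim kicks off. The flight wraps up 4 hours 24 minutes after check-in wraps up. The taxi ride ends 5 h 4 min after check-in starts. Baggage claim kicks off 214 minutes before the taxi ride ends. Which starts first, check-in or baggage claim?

The taxi ride ends at 9:11 AM + 304 min = 2:15 PM.
Baggage claim starts at 2:15 PM − 214 min = 10:41 AM.
Check-in starts at 9:11 AM and baggage claim starts at 10:41 AM, so check-in is first.

check-in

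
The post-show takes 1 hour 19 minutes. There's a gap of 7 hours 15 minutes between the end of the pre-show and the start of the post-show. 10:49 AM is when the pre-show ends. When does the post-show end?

The post-show starts at 10:49 AM + 435 min = 6:04 PM.
The post-show ends at 6:04 PM + 79 min = 7:23 PM.

7:23 PM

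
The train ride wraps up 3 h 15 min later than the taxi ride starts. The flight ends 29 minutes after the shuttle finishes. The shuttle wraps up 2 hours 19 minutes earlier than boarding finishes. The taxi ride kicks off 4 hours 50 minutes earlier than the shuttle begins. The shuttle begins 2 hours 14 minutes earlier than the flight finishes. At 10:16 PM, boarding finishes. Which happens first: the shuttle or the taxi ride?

the taxi ride

The shuttle ends at 10:16 PM − 139 min = 7:57 PM.
The flight ends at 7:57 PM + 29 min = 8:26 PM.
The shuttle starts at 8:26 PM − 134 min = 6:12 PM.
The taxi ride starts at 6:12 PM − 290 min = 1:22 PM.
The shuttle starts at 6:12 PM and the taxi ride starts at 1:22 PM, so the taxi ride is first.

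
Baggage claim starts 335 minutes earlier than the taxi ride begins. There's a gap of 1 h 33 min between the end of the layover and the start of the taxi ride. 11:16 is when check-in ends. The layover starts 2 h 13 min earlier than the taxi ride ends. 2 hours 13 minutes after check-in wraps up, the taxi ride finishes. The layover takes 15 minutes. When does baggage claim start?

The taxi ride ends at 11:16 + 133 min = 13:29.
The layover starts at 13:29 − 133 min = 11:16.
The layover ends at 11:16 + 15 min = 11:31.
The taxi ride starts at 11:31 + 93 min = 13:04.
Baggage claim starts at 13:04 − 335 min = 07:29.

07:29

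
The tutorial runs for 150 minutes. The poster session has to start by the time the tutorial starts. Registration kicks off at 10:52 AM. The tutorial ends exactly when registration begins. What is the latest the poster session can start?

8:22 AM

The tutorial ends at 10:52 AM.
The tutorial starts at 10:52 AM − 150 min = 8:22 AM.
The poster session is bounded by the tutorial, so the latest it can start is 8:22 AM.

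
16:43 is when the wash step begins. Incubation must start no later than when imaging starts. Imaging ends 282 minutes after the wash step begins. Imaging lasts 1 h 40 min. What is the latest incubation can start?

Imaging ends at 16:43 + 282 min = 21:25.
Imaging starts at 21:25 − 100 min = 19:45.
Incubation is bounded by imaging, so the latest it can start is 19:45.

19:45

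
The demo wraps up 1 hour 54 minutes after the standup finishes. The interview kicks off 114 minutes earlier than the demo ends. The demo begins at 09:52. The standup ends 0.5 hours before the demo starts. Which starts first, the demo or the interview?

the interview

The standup ends at 09:52 − 30 min = 09:22.
The demo ends at 09:22 + 114 min = 11:16.
The interview starts at 11:16 − 114 min = 09:22.
The demo starts at 09:52 and the interview starts at 09:22, so the interview is first.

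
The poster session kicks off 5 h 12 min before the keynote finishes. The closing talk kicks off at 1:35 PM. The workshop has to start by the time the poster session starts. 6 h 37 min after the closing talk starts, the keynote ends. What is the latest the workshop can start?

3:00 PM

The keynote ends at 1:35 PM + 397 min = 8:12 PM.
The poster session starts at 8:12 PM − 312 min = 3:00 PM.
The workshop is bounded by the poster session, so the latest it can start is 3:00 PM.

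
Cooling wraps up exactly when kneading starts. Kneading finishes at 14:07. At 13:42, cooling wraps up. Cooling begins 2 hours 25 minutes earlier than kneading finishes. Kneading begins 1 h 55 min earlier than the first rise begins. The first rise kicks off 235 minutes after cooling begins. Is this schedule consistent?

Cooling starts at 14:07 − 145 min = 11:42.
The first rise starts at 11:42 + 235 min = 15:37.
Kneading starts at 15:37 − 115 min = 13:42.
So cooling ends at 13:42.
That matches the stated 13:42, so the schedule is consistent.

Yes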